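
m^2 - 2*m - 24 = (m - 6)*(m + 4)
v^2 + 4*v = v*(v + 4)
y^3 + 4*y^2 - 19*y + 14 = (y - 2)*(y - 1)*(y + 7)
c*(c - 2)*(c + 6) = c^3 + 4*c^2 - 12*c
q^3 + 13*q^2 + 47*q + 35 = (q + 1)*(q + 5)*(q + 7)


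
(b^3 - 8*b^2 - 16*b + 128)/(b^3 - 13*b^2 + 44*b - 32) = (b + 4)/(b - 1)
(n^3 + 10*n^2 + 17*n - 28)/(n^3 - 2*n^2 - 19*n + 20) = (n + 7)/(n - 5)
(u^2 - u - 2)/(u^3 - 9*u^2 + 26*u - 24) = (u + 1)/(u^2 - 7*u + 12)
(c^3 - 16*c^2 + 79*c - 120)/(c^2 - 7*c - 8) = (c^2 - 8*c + 15)/(c + 1)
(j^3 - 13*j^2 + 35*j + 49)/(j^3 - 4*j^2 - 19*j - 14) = (j - 7)/(j + 2)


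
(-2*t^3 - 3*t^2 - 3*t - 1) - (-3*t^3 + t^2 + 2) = t^3 - 4*t^2 - 3*t - 3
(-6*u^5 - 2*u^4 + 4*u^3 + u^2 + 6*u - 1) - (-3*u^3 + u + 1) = -6*u^5 - 2*u^4 + 7*u^3 + u^2 + 5*u - 2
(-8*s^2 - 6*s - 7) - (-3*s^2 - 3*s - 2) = -5*s^2 - 3*s - 5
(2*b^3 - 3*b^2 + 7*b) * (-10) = -20*b^3 + 30*b^2 - 70*b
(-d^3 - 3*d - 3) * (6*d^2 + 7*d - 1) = -6*d^5 - 7*d^4 - 17*d^3 - 39*d^2 - 18*d + 3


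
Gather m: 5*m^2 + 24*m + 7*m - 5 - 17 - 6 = 5*m^2 + 31*m - 28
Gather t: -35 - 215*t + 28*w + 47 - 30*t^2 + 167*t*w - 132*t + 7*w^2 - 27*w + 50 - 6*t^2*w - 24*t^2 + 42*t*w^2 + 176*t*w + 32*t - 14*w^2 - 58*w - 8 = t^2*(-6*w - 54) + t*(42*w^2 + 343*w - 315) - 7*w^2 - 57*w + 54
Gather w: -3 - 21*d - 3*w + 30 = -21*d - 3*w + 27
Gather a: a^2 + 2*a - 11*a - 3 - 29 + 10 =a^2 - 9*a - 22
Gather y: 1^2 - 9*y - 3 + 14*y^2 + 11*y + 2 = 14*y^2 + 2*y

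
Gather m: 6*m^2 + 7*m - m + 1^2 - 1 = 6*m^2 + 6*m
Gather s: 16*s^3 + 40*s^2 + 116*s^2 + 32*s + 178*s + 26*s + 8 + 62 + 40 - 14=16*s^3 + 156*s^2 + 236*s + 96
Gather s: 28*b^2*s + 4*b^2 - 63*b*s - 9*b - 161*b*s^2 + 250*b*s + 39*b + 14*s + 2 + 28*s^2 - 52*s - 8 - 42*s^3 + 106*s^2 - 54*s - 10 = 4*b^2 + 30*b - 42*s^3 + s^2*(134 - 161*b) + s*(28*b^2 + 187*b - 92) - 16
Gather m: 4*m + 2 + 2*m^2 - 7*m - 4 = 2*m^2 - 3*m - 2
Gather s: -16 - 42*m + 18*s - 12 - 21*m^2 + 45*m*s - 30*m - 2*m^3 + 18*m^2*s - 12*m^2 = -2*m^3 - 33*m^2 - 72*m + s*(18*m^2 + 45*m + 18) - 28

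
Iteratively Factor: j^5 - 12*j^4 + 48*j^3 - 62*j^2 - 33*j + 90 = (j - 3)*(j^4 - 9*j^3 + 21*j^2 + j - 30) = (j - 5)*(j - 3)*(j^3 - 4*j^2 + j + 6) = (j - 5)*(j - 3)*(j - 2)*(j^2 - 2*j - 3) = (j - 5)*(j - 3)*(j - 2)*(j + 1)*(j - 3)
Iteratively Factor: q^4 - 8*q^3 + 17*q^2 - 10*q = (q - 5)*(q^3 - 3*q^2 + 2*q) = q*(q - 5)*(q^2 - 3*q + 2) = q*(q - 5)*(q - 2)*(q - 1)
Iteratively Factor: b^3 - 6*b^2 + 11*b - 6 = (b - 1)*(b^2 - 5*b + 6) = (b - 2)*(b - 1)*(b - 3)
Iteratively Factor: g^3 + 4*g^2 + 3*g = (g)*(g^2 + 4*g + 3) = g*(g + 1)*(g + 3)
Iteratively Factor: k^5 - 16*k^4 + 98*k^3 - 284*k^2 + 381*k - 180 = (k - 3)*(k^4 - 13*k^3 + 59*k^2 - 107*k + 60) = (k - 5)*(k - 3)*(k^3 - 8*k^2 + 19*k - 12) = (k - 5)*(k - 4)*(k - 3)*(k^2 - 4*k + 3) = (k - 5)*(k - 4)*(k - 3)*(k - 1)*(k - 3)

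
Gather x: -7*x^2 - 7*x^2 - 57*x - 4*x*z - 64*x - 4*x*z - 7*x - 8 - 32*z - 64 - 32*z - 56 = -14*x^2 + x*(-8*z - 128) - 64*z - 128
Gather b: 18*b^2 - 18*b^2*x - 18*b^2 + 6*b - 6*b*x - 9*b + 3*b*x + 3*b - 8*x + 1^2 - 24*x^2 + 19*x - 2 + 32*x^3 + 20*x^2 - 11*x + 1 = -18*b^2*x - 3*b*x + 32*x^3 - 4*x^2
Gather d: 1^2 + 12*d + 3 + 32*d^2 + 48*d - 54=32*d^2 + 60*d - 50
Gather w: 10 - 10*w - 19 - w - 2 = -11*w - 11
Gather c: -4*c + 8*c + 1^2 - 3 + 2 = 4*c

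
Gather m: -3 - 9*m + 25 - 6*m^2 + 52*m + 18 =-6*m^2 + 43*m + 40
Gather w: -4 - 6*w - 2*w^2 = -2*w^2 - 6*w - 4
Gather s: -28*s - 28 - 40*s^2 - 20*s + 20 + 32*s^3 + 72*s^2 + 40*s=32*s^3 + 32*s^2 - 8*s - 8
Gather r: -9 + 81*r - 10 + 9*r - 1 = 90*r - 20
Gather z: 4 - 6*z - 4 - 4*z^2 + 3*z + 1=-4*z^2 - 3*z + 1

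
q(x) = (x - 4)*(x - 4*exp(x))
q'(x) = x + (1 - 4*exp(x))*(x - 4) - 4*exp(x) = x - (x - 4)*(4*exp(x) - 1) - 4*exp(x)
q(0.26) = 18.43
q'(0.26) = 10.73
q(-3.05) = 22.84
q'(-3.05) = -8.95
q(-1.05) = 12.37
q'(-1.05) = -0.43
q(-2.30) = 17.02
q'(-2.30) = -6.47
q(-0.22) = 14.47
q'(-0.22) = 5.90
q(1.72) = 47.01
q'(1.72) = 28.03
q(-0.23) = 14.42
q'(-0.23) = 5.81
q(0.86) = 26.98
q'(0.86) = 17.95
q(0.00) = 16.00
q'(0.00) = 8.00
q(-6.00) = 60.10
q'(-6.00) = -15.91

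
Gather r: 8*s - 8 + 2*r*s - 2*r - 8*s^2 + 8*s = r*(2*s - 2) - 8*s^2 + 16*s - 8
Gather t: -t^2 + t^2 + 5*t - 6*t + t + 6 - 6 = 0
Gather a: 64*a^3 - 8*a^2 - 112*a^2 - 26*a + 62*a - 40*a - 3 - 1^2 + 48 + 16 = 64*a^3 - 120*a^2 - 4*a + 60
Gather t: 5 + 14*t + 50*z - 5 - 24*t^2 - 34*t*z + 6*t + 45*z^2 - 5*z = -24*t^2 + t*(20 - 34*z) + 45*z^2 + 45*z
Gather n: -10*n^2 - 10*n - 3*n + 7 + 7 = -10*n^2 - 13*n + 14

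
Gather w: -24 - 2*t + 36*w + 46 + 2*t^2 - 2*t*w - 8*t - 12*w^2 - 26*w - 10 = 2*t^2 - 10*t - 12*w^2 + w*(10 - 2*t) + 12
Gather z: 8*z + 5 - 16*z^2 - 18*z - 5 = -16*z^2 - 10*z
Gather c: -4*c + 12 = 12 - 4*c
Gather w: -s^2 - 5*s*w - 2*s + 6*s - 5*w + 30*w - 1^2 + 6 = -s^2 + 4*s + w*(25 - 5*s) + 5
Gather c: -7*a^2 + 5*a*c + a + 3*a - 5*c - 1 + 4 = -7*a^2 + 4*a + c*(5*a - 5) + 3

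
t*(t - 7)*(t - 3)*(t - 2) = t^4 - 12*t^3 + 41*t^2 - 42*t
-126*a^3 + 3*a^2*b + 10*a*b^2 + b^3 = (-3*a + b)*(6*a + b)*(7*a + b)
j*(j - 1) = j^2 - j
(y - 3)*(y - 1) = y^2 - 4*y + 3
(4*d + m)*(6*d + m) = 24*d^2 + 10*d*m + m^2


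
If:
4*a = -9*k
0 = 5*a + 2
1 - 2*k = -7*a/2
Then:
No Solution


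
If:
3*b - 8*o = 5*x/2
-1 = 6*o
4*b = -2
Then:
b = -1/2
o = -1/6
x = -1/15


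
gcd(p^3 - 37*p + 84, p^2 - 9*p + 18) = p - 3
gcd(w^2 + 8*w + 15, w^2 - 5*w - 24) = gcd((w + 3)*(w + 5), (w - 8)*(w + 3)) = w + 3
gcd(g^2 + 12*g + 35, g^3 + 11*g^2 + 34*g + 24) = 1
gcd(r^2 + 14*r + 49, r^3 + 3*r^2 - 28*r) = r + 7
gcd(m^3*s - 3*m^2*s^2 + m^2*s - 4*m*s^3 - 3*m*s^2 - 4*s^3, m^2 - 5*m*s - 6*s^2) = m + s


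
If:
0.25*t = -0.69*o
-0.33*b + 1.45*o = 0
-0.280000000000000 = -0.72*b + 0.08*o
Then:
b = 0.40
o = 0.09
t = -0.25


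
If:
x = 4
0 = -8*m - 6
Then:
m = -3/4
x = 4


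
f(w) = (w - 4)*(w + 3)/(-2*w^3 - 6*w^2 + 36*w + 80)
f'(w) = (w - 4)*(w + 3)*(6*w^2 + 12*w - 36)/(-2*w^3 - 6*w^2 + 36*w + 80)^2 + (w - 4)/(-2*w^3 - 6*w^2 + 36*w + 80) + (w + 3)/(-2*w^3 - 6*w^2 + 36*w + 80) = (w^2 + 6*w + 11)/(2*(w^4 + 14*w^3 + 69*w^2 + 140*w + 100))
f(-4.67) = -0.95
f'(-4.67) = 3.08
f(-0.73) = -0.21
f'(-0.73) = 0.12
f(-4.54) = -0.66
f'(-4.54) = 1.60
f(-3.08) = -0.02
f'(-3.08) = 0.23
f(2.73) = -0.08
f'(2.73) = 0.01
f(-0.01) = -0.15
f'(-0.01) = 0.06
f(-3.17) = -0.04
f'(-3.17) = 0.22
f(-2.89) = 0.03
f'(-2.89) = 0.29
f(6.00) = -0.05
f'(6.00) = 0.01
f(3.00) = -0.08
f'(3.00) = 0.01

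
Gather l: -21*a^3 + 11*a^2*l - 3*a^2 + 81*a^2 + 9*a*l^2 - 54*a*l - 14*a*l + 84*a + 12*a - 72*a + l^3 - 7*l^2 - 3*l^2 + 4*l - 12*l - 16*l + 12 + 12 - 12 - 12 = -21*a^3 + 78*a^2 + 24*a + l^3 + l^2*(9*a - 10) + l*(11*a^2 - 68*a - 24)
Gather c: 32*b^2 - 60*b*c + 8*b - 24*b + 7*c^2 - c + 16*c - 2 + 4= 32*b^2 - 16*b + 7*c^2 + c*(15 - 60*b) + 2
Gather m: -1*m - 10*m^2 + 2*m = -10*m^2 + m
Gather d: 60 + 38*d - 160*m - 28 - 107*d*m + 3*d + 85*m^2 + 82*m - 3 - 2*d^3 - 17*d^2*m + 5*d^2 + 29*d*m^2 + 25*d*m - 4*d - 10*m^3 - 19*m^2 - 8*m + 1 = -2*d^3 + d^2*(5 - 17*m) + d*(29*m^2 - 82*m + 37) - 10*m^3 + 66*m^2 - 86*m + 30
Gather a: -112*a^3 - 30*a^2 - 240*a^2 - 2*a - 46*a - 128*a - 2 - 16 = -112*a^3 - 270*a^2 - 176*a - 18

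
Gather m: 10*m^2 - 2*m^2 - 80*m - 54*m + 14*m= 8*m^2 - 120*m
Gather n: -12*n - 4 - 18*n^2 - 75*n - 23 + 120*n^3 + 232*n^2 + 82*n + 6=120*n^3 + 214*n^2 - 5*n - 21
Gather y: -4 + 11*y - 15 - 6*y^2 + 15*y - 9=-6*y^2 + 26*y - 28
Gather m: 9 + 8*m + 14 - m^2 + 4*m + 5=-m^2 + 12*m + 28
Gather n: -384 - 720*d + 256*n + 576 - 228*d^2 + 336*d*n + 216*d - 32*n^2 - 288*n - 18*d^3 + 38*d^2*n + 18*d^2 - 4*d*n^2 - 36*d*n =-18*d^3 - 210*d^2 - 504*d + n^2*(-4*d - 32) + n*(38*d^2 + 300*d - 32) + 192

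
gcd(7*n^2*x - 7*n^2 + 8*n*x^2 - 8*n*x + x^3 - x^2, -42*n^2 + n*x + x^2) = 7*n + x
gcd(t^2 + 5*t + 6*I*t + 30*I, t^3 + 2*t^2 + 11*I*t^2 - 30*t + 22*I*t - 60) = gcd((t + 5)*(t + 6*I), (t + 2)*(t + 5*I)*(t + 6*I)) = t + 6*I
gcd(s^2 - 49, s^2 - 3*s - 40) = 1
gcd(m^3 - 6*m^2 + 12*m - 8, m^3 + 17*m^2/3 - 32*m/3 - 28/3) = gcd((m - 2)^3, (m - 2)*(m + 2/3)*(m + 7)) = m - 2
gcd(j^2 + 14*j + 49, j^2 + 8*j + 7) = j + 7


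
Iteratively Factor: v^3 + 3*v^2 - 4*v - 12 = (v + 3)*(v^2 - 4) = (v + 2)*(v + 3)*(v - 2)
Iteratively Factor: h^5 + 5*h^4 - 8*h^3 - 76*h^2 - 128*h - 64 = (h + 2)*(h^4 + 3*h^3 - 14*h^2 - 48*h - 32) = (h + 2)*(h + 4)*(h^3 - h^2 - 10*h - 8) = (h - 4)*(h + 2)*(h + 4)*(h^2 + 3*h + 2) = (h - 4)*(h + 2)^2*(h + 4)*(h + 1)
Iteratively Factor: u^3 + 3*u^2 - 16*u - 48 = (u - 4)*(u^2 + 7*u + 12) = (u - 4)*(u + 3)*(u + 4)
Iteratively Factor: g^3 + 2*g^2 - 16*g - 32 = (g + 4)*(g^2 - 2*g - 8) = (g + 2)*(g + 4)*(g - 4)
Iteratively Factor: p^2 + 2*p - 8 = (p - 2)*(p + 4)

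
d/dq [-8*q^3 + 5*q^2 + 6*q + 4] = -24*q^2 + 10*q + 6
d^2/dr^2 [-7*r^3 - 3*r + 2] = -42*r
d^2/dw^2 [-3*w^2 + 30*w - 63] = -6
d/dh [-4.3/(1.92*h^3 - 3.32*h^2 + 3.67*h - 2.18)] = (24.768*h^2 - 28.552*h + 15.781)/(1.92*h^3 - 3.32*h^2 + 3.67*h - 2.18)^2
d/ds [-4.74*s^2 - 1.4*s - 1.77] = -9.48*s - 1.4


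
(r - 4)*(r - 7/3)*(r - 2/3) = r^3 - 7*r^2 + 122*r/9 - 56/9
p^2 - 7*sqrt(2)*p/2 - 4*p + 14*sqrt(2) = (p - 4)*(p - 7*sqrt(2)/2)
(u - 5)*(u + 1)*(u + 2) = u^3 - 2*u^2 - 13*u - 10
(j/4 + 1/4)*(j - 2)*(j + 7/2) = j^3/4 + 5*j^2/8 - 11*j/8 - 7/4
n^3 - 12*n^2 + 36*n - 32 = (n - 8)*(n - 2)^2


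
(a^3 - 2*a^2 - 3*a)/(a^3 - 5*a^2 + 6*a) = (a + 1)/(a - 2)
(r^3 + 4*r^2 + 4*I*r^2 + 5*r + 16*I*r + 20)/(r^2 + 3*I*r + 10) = (r^2 + r*(4 - I) - 4*I)/(r - 2*I)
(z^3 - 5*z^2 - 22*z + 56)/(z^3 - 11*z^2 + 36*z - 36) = (z^2 - 3*z - 28)/(z^2 - 9*z + 18)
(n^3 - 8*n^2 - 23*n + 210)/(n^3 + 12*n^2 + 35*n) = (n^2 - 13*n + 42)/(n*(n + 7))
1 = 1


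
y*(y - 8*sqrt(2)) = y^2 - 8*sqrt(2)*y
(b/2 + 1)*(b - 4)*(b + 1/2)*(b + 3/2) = b^4/2 - 45*b^2/8 - 35*b/4 - 3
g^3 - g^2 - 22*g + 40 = (g - 4)*(g - 2)*(g + 5)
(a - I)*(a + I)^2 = a^3 + I*a^2 + a + I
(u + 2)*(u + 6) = u^2 + 8*u + 12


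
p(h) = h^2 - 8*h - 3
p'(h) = 2*h - 8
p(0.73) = -8.31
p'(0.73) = -6.54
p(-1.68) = 13.26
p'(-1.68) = -11.36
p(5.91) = -15.35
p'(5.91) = 3.82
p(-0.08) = -2.35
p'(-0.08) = -8.16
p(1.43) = -12.40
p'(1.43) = -5.14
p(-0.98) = 5.80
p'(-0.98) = -9.96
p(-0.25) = -0.94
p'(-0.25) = -8.50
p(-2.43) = 22.34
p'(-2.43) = -12.86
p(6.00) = -15.00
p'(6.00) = 4.00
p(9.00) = 6.00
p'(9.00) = 10.00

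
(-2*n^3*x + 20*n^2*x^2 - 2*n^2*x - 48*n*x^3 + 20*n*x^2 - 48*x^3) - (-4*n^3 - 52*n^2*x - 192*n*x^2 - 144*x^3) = -2*n^3*x + 4*n^3 + 20*n^2*x^2 + 50*n^2*x - 48*n*x^3 + 212*n*x^2 + 96*x^3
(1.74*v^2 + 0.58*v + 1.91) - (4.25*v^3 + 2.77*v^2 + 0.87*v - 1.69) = -4.25*v^3 - 1.03*v^2 - 0.29*v + 3.6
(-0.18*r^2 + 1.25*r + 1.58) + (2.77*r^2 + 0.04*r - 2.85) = 2.59*r^2 + 1.29*r - 1.27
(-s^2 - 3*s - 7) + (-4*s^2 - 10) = -5*s^2 - 3*s - 17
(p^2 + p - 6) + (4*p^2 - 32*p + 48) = 5*p^2 - 31*p + 42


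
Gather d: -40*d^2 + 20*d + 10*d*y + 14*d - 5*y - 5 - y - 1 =-40*d^2 + d*(10*y + 34) - 6*y - 6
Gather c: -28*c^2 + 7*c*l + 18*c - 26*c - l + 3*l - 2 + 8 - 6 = -28*c^2 + c*(7*l - 8) + 2*l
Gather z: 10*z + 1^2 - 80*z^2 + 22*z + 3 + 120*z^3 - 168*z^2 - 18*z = 120*z^3 - 248*z^2 + 14*z + 4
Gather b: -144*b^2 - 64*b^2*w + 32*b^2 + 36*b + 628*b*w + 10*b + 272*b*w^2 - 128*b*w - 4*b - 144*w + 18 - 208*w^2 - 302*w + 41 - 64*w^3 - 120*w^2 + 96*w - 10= b^2*(-64*w - 112) + b*(272*w^2 + 500*w + 42) - 64*w^3 - 328*w^2 - 350*w + 49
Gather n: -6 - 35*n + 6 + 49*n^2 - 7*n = 49*n^2 - 42*n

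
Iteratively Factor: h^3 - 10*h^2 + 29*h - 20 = (h - 1)*(h^2 - 9*h + 20) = (h - 5)*(h - 1)*(h - 4)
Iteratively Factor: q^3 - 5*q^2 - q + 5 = (q + 1)*(q^2 - 6*q + 5) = (q - 1)*(q + 1)*(q - 5)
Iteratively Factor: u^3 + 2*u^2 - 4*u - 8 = (u - 2)*(u^2 + 4*u + 4) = (u - 2)*(u + 2)*(u + 2)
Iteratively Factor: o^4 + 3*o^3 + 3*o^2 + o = (o + 1)*(o^3 + 2*o^2 + o) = o*(o + 1)*(o^2 + 2*o + 1) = o*(o + 1)^2*(o + 1)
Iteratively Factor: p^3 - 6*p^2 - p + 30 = (p + 2)*(p^2 - 8*p + 15) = (p - 5)*(p + 2)*(p - 3)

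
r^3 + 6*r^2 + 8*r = r*(r + 2)*(r + 4)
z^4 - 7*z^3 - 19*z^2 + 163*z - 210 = (z - 7)*(z - 3)*(z - 2)*(z + 5)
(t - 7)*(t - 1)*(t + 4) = t^3 - 4*t^2 - 25*t + 28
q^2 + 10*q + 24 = (q + 4)*(q + 6)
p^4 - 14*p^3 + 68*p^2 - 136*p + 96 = (p - 6)*(p - 4)*(p - 2)^2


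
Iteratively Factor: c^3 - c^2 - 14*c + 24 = (c - 2)*(c^2 + c - 12) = (c - 2)*(c + 4)*(c - 3)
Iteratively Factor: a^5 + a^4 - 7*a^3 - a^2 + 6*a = (a + 1)*(a^4 - 7*a^2 + 6*a) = a*(a + 1)*(a^3 - 7*a + 6) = a*(a + 1)*(a + 3)*(a^2 - 3*a + 2) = a*(a - 1)*(a + 1)*(a + 3)*(a - 2)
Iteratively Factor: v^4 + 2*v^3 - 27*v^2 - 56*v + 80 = (v + 4)*(v^3 - 2*v^2 - 19*v + 20) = (v - 1)*(v + 4)*(v^2 - v - 20) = (v - 5)*(v - 1)*(v + 4)*(v + 4)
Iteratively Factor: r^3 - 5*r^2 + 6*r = (r)*(r^2 - 5*r + 6) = r*(r - 2)*(r - 3)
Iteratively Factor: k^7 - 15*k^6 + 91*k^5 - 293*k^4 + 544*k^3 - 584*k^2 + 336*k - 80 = (k - 2)*(k^6 - 13*k^5 + 65*k^4 - 163*k^3 + 218*k^2 - 148*k + 40) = (k - 2)^2*(k^5 - 11*k^4 + 43*k^3 - 77*k^2 + 64*k - 20) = (k - 2)^3*(k^4 - 9*k^3 + 25*k^2 - 27*k + 10) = (k - 2)^3*(k - 1)*(k^3 - 8*k^2 + 17*k - 10) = (k - 5)*(k - 2)^3*(k - 1)*(k^2 - 3*k + 2) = (k - 5)*(k - 2)^3*(k - 1)^2*(k - 2)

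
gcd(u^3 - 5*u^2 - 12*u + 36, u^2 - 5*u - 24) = u + 3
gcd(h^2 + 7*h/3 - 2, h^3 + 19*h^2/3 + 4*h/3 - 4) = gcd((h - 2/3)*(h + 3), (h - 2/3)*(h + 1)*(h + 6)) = h - 2/3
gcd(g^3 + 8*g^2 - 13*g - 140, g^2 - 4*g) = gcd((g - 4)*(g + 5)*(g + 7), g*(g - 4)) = g - 4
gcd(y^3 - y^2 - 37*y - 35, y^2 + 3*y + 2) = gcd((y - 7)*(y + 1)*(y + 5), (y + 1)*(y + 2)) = y + 1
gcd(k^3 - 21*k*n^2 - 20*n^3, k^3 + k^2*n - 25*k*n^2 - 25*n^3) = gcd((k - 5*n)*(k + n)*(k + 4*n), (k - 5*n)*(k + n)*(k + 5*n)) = k^2 - 4*k*n - 5*n^2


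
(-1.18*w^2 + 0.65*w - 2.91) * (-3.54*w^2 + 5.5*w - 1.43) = 4.1772*w^4 - 8.791*w^3 + 15.5638*w^2 - 16.9345*w + 4.1613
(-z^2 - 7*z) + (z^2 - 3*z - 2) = -10*z - 2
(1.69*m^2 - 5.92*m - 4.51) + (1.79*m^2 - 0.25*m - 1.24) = 3.48*m^2 - 6.17*m - 5.75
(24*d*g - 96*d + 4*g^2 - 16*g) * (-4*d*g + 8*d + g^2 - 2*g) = -96*d^2*g^2 + 576*d^2*g - 768*d^2 + 8*d*g^3 - 48*d*g^2 + 64*d*g + 4*g^4 - 24*g^3 + 32*g^2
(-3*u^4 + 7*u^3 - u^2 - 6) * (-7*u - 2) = 21*u^5 - 43*u^4 - 7*u^3 + 2*u^2 + 42*u + 12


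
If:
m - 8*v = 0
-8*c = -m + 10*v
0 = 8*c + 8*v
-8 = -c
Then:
No Solution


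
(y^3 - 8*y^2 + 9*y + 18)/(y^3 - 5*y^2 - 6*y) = (y - 3)/y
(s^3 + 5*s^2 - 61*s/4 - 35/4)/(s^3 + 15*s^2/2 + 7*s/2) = (s - 5/2)/s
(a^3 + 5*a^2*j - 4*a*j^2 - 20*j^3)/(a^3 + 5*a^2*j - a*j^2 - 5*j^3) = (a^2 - 4*j^2)/(a^2 - j^2)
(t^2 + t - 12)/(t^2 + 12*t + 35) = (t^2 + t - 12)/(t^2 + 12*t + 35)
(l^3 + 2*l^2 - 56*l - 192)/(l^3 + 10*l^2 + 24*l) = (l - 8)/l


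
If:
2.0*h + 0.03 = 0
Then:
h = -0.02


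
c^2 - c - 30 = (c - 6)*(c + 5)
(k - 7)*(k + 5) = k^2 - 2*k - 35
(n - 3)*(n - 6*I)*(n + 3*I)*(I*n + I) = I*n^4 + 3*n^3 - 2*I*n^3 - 6*n^2 + 15*I*n^2 - 9*n - 36*I*n - 54*I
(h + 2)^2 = h^2 + 4*h + 4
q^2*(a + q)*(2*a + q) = 2*a^2*q^2 + 3*a*q^3 + q^4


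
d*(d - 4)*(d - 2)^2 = d^4 - 8*d^3 + 20*d^2 - 16*d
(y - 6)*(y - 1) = y^2 - 7*y + 6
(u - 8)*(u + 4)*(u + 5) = u^3 + u^2 - 52*u - 160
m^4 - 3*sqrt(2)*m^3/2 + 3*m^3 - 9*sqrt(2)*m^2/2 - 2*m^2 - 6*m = m*(m + 3)*(m - 2*sqrt(2))*(m + sqrt(2)/2)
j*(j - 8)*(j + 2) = j^3 - 6*j^2 - 16*j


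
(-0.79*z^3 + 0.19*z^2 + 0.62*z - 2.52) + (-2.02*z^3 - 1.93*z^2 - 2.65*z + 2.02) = -2.81*z^3 - 1.74*z^2 - 2.03*z - 0.5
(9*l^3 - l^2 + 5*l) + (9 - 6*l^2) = 9*l^3 - 7*l^2 + 5*l + 9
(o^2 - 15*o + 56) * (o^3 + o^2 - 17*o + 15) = o^5 - 14*o^4 + 24*o^3 + 326*o^2 - 1177*o + 840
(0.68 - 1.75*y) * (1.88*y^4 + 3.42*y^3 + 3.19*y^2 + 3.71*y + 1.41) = -3.29*y^5 - 4.7066*y^4 - 3.2569*y^3 - 4.3233*y^2 + 0.0553000000000003*y + 0.9588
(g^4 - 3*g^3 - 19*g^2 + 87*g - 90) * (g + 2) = g^5 - g^4 - 25*g^3 + 49*g^2 + 84*g - 180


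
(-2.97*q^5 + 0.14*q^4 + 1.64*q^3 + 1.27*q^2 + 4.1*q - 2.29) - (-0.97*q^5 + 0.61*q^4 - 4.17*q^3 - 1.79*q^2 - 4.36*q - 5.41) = -2.0*q^5 - 0.47*q^4 + 5.81*q^3 + 3.06*q^2 + 8.46*q + 3.12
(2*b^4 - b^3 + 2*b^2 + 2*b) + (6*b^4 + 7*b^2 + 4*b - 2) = 8*b^4 - b^3 + 9*b^2 + 6*b - 2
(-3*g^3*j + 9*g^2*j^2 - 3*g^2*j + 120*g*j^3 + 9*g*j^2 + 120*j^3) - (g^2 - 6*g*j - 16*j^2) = -3*g^3*j + 9*g^2*j^2 - 3*g^2*j - g^2 + 120*g*j^3 + 9*g*j^2 + 6*g*j + 120*j^3 + 16*j^2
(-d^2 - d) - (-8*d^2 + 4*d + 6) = 7*d^2 - 5*d - 6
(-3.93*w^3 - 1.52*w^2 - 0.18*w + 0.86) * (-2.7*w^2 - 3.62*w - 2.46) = 10.611*w^5 + 18.3306*w^4 + 15.6562*w^3 + 2.0688*w^2 - 2.6704*w - 2.1156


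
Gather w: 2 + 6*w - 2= 6*w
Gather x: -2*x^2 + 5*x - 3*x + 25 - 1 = -2*x^2 + 2*x + 24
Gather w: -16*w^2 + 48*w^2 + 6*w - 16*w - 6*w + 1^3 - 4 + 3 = 32*w^2 - 16*w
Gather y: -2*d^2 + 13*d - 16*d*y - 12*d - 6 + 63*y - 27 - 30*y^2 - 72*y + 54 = -2*d^2 + d - 30*y^2 + y*(-16*d - 9) + 21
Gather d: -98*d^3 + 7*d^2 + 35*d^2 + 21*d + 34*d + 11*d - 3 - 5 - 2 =-98*d^3 + 42*d^2 + 66*d - 10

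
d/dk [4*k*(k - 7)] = 8*k - 28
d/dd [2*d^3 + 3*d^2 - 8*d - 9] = 6*d^2 + 6*d - 8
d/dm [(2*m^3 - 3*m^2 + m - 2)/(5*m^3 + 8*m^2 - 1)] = (31*m^4 - 10*m^3 + 16*m^2 + 38*m - 1)/(25*m^6 + 80*m^5 + 64*m^4 - 10*m^3 - 16*m^2 + 1)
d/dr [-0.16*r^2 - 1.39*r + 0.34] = -0.32*r - 1.39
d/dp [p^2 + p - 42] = 2*p + 1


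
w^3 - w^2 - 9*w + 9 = (w - 3)*(w - 1)*(w + 3)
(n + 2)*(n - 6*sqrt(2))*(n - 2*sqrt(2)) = n^3 - 8*sqrt(2)*n^2 + 2*n^2 - 16*sqrt(2)*n + 24*n + 48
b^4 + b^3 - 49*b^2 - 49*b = b*(b - 7)*(b + 1)*(b + 7)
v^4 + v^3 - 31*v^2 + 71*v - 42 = (v - 3)*(v - 2)*(v - 1)*(v + 7)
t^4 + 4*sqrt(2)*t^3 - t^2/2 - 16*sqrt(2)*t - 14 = (t - 2)*(t + 2)*(t + sqrt(2)/2)*(t + 7*sqrt(2)/2)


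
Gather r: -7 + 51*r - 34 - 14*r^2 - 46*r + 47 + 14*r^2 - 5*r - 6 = 0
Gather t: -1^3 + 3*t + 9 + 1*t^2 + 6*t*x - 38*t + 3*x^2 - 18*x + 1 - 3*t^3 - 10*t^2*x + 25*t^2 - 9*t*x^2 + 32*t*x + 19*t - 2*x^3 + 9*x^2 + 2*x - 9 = -3*t^3 + t^2*(26 - 10*x) + t*(-9*x^2 + 38*x - 16) - 2*x^3 + 12*x^2 - 16*x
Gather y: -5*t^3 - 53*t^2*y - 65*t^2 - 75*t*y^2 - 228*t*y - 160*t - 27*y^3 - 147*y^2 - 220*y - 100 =-5*t^3 - 65*t^2 - 160*t - 27*y^3 + y^2*(-75*t - 147) + y*(-53*t^2 - 228*t - 220) - 100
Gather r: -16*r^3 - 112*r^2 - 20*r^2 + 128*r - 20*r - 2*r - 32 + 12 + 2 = -16*r^3 - 132*r^2 + 106*r - 18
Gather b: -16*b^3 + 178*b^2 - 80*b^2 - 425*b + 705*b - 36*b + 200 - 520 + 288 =-16*b^3 + 98*b^2 + 244*b - 32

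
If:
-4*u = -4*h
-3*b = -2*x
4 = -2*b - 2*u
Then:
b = 2*x/3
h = -2*x/3 - 2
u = -2*x/3 - 2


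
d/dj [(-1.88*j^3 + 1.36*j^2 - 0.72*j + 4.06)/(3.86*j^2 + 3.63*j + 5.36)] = (-7.2568*j^4 - 13.6488*j^3 - 22.5144*j^2 - 16.764*j - 18.597)/(14.8996*j^4 + 28.0236*j^3 + 54.5561*j^2 + 38.9136*j + 28.7296)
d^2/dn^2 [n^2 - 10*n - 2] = 2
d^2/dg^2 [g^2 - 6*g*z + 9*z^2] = 2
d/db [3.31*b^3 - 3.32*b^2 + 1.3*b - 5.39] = 9.93*b^2 - 6.64*b + 1.3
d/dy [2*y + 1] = 2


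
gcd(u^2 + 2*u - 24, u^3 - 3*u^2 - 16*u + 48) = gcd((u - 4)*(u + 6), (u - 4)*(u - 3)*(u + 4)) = u - 4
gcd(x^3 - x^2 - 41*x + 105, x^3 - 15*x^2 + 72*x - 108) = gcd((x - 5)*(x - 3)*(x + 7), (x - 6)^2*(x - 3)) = x - 3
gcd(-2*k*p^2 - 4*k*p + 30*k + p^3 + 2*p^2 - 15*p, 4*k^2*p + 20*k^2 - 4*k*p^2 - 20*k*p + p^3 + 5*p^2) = -2*k*p - 10*k + p^2 + 5*p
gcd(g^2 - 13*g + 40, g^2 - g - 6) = 1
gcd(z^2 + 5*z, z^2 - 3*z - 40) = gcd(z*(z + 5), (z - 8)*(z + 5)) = z + 5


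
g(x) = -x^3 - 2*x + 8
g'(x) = -3*x^2 - 2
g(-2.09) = 21.31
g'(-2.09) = -15.10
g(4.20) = -74.49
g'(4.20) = -54.92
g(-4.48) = 106.88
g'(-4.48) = -62.21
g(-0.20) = 8.41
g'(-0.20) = -2.12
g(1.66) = 0.11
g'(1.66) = -10.27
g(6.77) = -315.83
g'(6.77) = -139.50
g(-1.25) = 12.45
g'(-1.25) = -6.69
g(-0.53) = 9.21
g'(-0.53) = -2.84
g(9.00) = -739.00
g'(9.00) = -245.00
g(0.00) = 8.00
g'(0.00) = -2.00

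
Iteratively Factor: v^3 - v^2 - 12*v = (v + 3)*(v^2 - 4*v) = (v - 4)*(v + 3)*(v)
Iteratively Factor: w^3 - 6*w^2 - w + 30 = (w - 5)*(w^2 - w - 6) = (w - 5)*(w + 2)*(w - 3)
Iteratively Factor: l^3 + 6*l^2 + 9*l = (l)*(l^2 + 6*l + 9) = l*(l + 3)*(l + 3)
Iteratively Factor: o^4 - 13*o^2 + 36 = (o - 2)*(o^3 + 2*o^2 - 9*o - 18) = (o - 2)*(o + 2)*(o^2 - 9) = (o - 3)*(o - 2)*(o + 2)*(o + 3)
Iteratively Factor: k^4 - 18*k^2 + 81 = (k - 3)*(k^3 + 3*k^2 - 9*k - 27) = (k - 3)^2*(k^2 + 6*k + 9) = (k - 3)^2*(k + 3)*(k + 3)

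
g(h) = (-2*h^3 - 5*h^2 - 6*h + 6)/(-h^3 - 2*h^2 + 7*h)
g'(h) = (-6*h^2 - 10*h - 6)/(-h^3 - 2*h^2 + 7*h) + (3*h^2 + 4*h - 7)*(-2*h^3 - 5*h^2 - 6*h + 6)/(-h^3 - 2*h^2 + 7*h)^2 = (-h^4 - 40*h^3 - 29*h^2 + 24*h - 42)/(h^2*(h^4 + 4*h^3 - 10*h^2 - 28*h + 49))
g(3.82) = 3.46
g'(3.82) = -0.83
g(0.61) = 0.01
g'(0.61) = -4.35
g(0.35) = 1.48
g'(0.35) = -8.32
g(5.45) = 2.72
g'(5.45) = -0.24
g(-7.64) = 2.36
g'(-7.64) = 0.16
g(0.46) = 0.74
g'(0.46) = -5.63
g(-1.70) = -0.91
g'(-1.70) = 0.13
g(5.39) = 2.74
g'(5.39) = -0.25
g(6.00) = 2.61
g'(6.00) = -0.18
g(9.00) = 2.31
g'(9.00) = -0.06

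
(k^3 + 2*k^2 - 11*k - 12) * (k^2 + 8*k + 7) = k^5 + 10*k^4 + 12*k^3 - 86*k^2 - 173*k - 84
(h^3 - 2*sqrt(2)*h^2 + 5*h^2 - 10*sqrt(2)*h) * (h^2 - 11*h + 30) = h^5 - 6*h^4 - 2*sqrt(2)*h^4 - 25*h^3 + 12*sqrt(2)*h^3 + 50*sqrt(2)*h^2 + 150*h^2 - 300*sqrt(2)*h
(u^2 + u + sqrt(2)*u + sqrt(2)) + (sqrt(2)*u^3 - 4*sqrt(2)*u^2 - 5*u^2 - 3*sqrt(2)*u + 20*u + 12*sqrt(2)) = sqrt(2)*u^3 - 4*sqrt(2)*u^2 - 4*u^2 - 2*sqrt(2)*u + 21*u + 13*sqrt(2)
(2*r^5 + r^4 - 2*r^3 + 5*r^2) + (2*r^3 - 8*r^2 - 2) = 2*r^5 + r^4 - 3*r^2 - 2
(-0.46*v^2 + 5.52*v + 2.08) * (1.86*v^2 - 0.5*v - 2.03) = -0.8556*v^4 + 10.4972*v^3 + 2.0426*v^2 - 12.2456*v - 4.2224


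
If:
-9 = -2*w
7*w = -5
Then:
No Solution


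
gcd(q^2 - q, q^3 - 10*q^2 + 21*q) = q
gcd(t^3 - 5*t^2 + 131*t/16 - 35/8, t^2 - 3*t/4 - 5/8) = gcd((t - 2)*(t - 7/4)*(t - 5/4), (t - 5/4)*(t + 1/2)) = t - 5/4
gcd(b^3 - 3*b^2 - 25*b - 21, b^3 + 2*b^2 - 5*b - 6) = b^2 + 4*b + 3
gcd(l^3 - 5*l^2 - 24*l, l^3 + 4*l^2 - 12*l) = l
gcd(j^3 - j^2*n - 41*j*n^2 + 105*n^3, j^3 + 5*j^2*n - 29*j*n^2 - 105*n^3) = j^2 + 2*j*n - 35*n^2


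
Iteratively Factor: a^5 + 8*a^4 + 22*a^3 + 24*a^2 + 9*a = (a + 3)*(a^4 + 5*a^3 + 7*a^2 + 3*a) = a*(a + 3)*(a^3 + 5*a^2 + 7*a + 3) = a*(a + 1)*(a + 3)*(a^2 + 4*a + 3) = a*(a + 1)*(a + 3)^2*(a + 1)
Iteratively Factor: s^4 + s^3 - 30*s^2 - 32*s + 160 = (s - 2)*(s^3 + 3*s^2 - 24*s - 80) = (s - 2)*(s + 4)*(s^2 - s - 20) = (s - 5)*(s - 2)*(s + 4)*(s + 4)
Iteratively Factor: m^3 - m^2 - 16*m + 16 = (m - 1)*(m^2 - 16) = (m - 1)*(m + 4)*(m - 4)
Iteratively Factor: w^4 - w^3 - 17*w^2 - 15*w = (w + 1)*(w^3 - 2*w^2 - 15*w) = (w - 5)*(w + 1)*(w^2 + 3*w) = w*(w - 5)*(w + 1)*(w + 3)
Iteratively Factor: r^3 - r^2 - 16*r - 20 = (r - 5)*(r^2 + 4*r + 4) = (r - 5)*(r + 2)*(r + 2)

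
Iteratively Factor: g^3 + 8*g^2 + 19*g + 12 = (g + 3)*(g^2 + 5*g + 4) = (g + 3)*(g + 4)*(g + 1)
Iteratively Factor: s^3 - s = (s - 1)*(s^2 + s) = (s - 1)*(s + 1)*(s)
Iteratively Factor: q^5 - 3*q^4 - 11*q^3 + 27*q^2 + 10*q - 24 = (q - 2)*(q^4 - q^3 - 13*q^2 + q + 12) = (q - 2)*(q + 3)*(q^3 - 4*q^2 - q + 4) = (q - 2)*(q - 1)*(q + 3)*(q^2 - 3*q - 4) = (q - 2)*(q - 1)*(q + 1)*(q + 3)*(q - 4)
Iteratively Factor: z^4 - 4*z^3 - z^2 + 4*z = (z - 1)*(z^3 - 3*z^2 - 4*z) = (z - 1)*(z + 1)*(z^2 - 4*z) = (z - 4)*(z - 1)*(z + 1)*(z)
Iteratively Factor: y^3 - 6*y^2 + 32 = (y + 2)*(y^2 - 8*y + 16) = (y - 4)*(y + 2)*(y - 4)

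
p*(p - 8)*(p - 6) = p^3 - 14*p^2 + 48*p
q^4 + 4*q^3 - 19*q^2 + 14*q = q*(q - 2)*(q - 1)*(q + 7)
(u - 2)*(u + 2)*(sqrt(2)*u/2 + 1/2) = sqrt(2)*u^3/2 + u^2/2 - 2*sqrt(2)*u - 2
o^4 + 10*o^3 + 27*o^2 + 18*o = o*(o + 1)*(o + 3)*(o + 6)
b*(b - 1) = b^2 - b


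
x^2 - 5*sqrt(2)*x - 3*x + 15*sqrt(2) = (x - 3)*(x - 5*sqrt(2))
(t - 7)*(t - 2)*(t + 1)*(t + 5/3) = t^4 - 19*t^3/3 - 25*t^2/3 + 67*t/3 + 70/3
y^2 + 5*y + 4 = (y + 1)*(y + 4)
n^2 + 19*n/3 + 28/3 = (n + 7/3)*(n + 4)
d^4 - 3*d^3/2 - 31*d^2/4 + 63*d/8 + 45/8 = (d - 3)*(d - 3/2)*(d + 1/2)*(d + 5/2)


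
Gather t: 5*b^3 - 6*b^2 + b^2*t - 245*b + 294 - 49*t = 5*b^3 - 6*b^2 - 245*b + t*(b^2 - 49) + 294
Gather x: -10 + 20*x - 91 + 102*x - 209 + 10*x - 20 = 132*x - 330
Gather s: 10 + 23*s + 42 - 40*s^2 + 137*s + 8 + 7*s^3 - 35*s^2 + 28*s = 7*s^3 - 75*s^2 + 188*s + 60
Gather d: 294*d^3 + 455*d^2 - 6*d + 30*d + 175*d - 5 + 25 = 294*d^3 + 455*d^2 + 199*d + 20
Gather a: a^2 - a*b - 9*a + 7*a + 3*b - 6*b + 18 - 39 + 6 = a^2 + a*(-b - 2) - 3*b - 15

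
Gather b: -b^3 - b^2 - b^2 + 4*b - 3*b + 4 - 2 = -b^3 - 2*b^2 + b + 2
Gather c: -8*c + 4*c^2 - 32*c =4*c^2 - 40*c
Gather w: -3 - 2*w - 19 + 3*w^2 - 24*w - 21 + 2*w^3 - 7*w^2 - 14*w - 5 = 2*w^3 - 4*w^2 - 40*w - 48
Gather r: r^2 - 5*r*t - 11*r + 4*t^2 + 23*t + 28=r^2 + r*(-5*t - 11) + 4*t^2 + 23*t + 28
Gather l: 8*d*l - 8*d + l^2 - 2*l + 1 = -8*d + l^2 + l*(8*d - 2) + 1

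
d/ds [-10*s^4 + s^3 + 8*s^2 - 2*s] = -40*s^3 + 3*s^2 + 16*s - 2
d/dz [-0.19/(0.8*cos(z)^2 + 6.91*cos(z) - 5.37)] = -(0.304*cos(z) + 1.3129)*sin(z)/(0.8*cos(z)^2 + 6.91*cos(z) - 5.37)^2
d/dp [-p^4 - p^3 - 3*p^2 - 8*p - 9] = -4*p^3 - 3*p^2 - 6*p - 8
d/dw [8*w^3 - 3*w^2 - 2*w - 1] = 24*w^2 - 6*w - 2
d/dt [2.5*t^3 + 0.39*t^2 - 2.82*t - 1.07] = 7.5*t^2 + 0.78*t - 2.82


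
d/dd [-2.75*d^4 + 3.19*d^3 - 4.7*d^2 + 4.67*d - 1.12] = -11.0*d^3 + 9.57*d^2 - 9.4*d + 4.67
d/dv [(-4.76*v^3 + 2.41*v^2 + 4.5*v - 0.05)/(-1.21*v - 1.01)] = (11.5192*v^3 + 11.5067*v^2 - 4.8682*v - 4.6055)/(1.4641*v^2 + 2.4442*v + 1.0201)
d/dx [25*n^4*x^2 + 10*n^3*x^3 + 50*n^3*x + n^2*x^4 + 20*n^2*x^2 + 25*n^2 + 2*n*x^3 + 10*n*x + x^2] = 50*n^4*x + 30*n^3*x^2 + 50*n^3 + 4*n^2*x^3 + 40*n^2*x + 6*n*x^2 + 10*n + 2*x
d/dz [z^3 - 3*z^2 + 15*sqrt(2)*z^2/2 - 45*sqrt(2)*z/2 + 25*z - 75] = 3*z^2 - 6*z + 15*sqrt(2)*z - 45*sqrt(2)/2 + 25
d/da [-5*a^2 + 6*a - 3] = 6 - 10*a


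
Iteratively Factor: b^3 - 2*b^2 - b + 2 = (b + 1)*(b^2 - 3*b + 2) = (b - 1)*(b + 1)*(b - 2)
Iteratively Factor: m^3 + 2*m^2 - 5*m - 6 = (m + 1)*(m^2 + m - 6) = (m - 2)*(m + 1)*(m + 3)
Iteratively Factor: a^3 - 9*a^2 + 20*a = (a - 5)*(a^2 - 4*a) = a*(a - 5)*(a - 4)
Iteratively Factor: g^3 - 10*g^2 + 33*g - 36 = (g - 4)*(g^2 - 6*g + 9) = (g - 4)*(g - 3)*(g - 3)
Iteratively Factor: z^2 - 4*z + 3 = (z - 1)*(z - 3)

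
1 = 1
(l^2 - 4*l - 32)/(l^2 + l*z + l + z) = (l^2 - 4*l - 32)/(l^2 + l*z + l + z)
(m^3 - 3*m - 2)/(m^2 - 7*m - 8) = (m^2 - m - 2)/(m - 8)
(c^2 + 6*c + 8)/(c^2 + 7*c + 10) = (c + 4)/(c + 5)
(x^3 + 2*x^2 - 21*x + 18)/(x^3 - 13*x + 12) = (x + 6)/(x + 4)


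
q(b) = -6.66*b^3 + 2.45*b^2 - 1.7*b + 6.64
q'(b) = -19.98*b^2 + 4.9*b - 1.7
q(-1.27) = 26.39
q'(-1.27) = -40.15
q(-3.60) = 355.24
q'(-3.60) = -278.28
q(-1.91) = 65.23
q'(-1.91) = -83.95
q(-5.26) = 1052.61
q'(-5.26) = -580.27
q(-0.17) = 7.03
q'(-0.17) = -3.11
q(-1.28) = 26.80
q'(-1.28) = -40.71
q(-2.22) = 95.36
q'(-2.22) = -111.05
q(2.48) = -84.09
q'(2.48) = -112.43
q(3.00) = -156.23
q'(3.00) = -166.82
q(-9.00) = 5075.53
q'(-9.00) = -1664.18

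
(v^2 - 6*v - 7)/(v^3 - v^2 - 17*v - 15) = (v - 7)/(v^2 - 2*v - 15)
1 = 1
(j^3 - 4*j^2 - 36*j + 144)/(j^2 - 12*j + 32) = (j^2 - 36)/(j - 8)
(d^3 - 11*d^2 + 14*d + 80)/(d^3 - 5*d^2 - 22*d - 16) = (d - 5)/(d + 1)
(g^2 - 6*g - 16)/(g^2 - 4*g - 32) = (g + 2)/(g + 4)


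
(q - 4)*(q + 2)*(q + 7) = q^3 + 5*q^2 - 22*q - 56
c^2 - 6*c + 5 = (c - 5)*(c - 1)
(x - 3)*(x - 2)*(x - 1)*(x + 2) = x^4 - 4*x^3 - x^2 + 16*x - 12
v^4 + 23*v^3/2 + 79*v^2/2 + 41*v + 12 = (v + 1/2)*(v + 1)*(v + 4)*(v + 6)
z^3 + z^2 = z^2*(z + 1)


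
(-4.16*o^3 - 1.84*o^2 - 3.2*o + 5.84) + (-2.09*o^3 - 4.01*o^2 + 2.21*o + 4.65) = -6.25*o^3 - 5.85*o^2 - 0.99*o + 10.49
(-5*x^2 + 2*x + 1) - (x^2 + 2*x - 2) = 3 - 6*x^2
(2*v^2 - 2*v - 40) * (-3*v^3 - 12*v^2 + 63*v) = -6*v^5 - 18*v^4 + 270*v^3 + 354*v^2 - 2520*v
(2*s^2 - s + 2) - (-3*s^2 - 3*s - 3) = 5*s^2 + 2*s + 5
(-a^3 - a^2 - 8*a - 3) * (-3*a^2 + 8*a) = 3*a^5 - 5*a^4 + 16*a^3 - 55*a^2 - 24*a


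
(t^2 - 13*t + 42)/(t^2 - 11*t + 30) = (t - 7)/(t - 5)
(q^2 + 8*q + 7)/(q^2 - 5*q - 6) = (q + 7)/(q - 6)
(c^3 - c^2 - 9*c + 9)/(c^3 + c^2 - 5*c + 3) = (c - 3)/(c - 1)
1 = 1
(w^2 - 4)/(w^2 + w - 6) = (w + 2)/(w + 3)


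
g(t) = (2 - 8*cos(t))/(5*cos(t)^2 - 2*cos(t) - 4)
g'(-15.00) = 294.48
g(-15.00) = 19.94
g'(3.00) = -1.62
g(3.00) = 3.44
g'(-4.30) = -8.06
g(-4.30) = -2.17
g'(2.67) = -12.70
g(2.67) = 5.22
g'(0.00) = 0.00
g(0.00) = 6.00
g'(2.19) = -37.29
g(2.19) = -5.75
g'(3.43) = 4.14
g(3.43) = 3.85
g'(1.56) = -2.21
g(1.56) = -0.48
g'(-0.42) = 7.58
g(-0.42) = 3.20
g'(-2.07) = 13.36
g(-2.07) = -3.07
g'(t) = (2 - 8*cos(t))*(10*sin(t)*cos(t) - 2*sin(t))/(5*cos(t)^2 - 2*cos(t) - 4)^2 + 8*sin(t)/(5*cos(t)^2 - 2*cos(t) - 4)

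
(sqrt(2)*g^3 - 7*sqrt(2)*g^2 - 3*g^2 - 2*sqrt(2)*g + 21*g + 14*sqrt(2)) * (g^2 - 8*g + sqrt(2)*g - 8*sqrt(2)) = sqrt(2)*g^5 - 15*sqrt(2)*g^4 - g^4 + 15*g^3 + 51*sqrt(2)*g^3 - 60*g^2 + 75*sqrt(2)*g^2 - 280*sqrt(2)*g + 60*g - 224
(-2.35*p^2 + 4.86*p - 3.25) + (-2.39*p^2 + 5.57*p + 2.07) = -4.74*p^2 + 10.43*p - 1.18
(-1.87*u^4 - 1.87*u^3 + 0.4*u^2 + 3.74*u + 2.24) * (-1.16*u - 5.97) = 2.1692*u^5 + 13.3331*u^4 + 10.6999*u^3 - 6.7264*u^2 - 24.9262*u - 13.3728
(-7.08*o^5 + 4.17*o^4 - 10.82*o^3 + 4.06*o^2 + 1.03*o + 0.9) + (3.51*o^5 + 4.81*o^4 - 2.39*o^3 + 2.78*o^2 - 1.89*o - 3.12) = -3.57*o^5 + 8.98*o^4 - 13.21*o^3 + 6.84*o^2 - 0.86*o - 2.22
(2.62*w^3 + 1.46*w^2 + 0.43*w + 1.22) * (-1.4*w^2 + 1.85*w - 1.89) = -3.668*w^5 + 2.803*w^4 - 2.8528*w^3 - 3.6719*w^2 + 1.4443*w - 2.3058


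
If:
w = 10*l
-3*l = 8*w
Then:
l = 0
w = 0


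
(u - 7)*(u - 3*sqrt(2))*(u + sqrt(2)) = u^3 - 7*u^2 - 2*sqrt(2)*u^2 - 6*u + 14*sqrt(2)*u + 42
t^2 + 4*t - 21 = (t - 3)*(t + 7)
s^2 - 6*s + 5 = (s - 5)*(s - 1)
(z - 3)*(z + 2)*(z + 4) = z^3 + 3*z^2 - 10*z - 24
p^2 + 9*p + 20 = (p + 4)*(p + 5)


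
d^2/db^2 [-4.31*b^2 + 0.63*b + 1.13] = -8.62000000000000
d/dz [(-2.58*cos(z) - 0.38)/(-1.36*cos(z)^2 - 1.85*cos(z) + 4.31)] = (3.5088*cos(z)^2 + 1.0336*cos(z) + 11.8228)*sin(z)/(1.8496*cos(z)^4 + 5.032*cos(z)^3 - 8.3007*cos(z)^2 - 15.947*cos(z) + 18.5761)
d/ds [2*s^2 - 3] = 4*s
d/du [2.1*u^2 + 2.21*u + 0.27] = 4.2*u + 2.21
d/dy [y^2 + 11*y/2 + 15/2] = 2*y + 11/2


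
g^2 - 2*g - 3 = (g - 3)*(g + 1)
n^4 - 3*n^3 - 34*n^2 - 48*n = n*(n - 8)*(n + 2)*(n + 3)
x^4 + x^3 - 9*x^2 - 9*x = x*(x - 3)*(x + 1)*(x + 3)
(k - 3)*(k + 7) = k^2 + 4*k - 21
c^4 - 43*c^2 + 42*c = c*(c - 6)*(c - 1)*(c + 7)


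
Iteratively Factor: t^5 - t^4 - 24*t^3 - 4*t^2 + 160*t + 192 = (t + 3)*(t^4 - 4*t^3 - 12*t^2 + 32*t + 64) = (t + 2)*(t + 3)*(t^3 - 6*t^2 + 32) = (t - 4)*(t + 2)*(t + 3)*(t^2 - 2*t - 8) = (t - 4)*(t + 2)^2*(t + 3)*(t - 4)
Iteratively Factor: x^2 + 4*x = (x + 4)*(x)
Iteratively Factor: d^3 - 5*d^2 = (d - 5)*(d^2) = d*(d - 5)*(d)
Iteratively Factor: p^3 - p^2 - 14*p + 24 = (p - 3)*(p^2 + 2*p - 8) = (p - 3)*(p - 2)*(p + 4)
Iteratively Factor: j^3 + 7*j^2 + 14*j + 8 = (j + 4)*(j^2 + 3*j + 2) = (j + 1)*(j + 4)*(j + 2)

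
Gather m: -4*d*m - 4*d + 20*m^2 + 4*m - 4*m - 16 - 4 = -4*d*m - 4*d + 20*m^2 - 20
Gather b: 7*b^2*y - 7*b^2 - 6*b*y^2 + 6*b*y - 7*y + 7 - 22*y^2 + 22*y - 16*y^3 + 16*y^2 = b^2*(7*y - 7) + b*(-6*y^2 + 6*y) - 16*y^3 - 6*y^2 + 15*y + 7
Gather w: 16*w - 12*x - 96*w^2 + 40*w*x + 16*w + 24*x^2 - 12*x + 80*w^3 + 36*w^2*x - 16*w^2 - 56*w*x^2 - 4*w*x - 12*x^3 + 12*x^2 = 80*w^3 + w^2*(36*x - 112) + w*(-56*x^2 + 36*x + 32) - 12*x^3 + 36*x^2 - 24*x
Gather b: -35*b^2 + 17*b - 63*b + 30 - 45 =-35*b^2 - 46*b - 15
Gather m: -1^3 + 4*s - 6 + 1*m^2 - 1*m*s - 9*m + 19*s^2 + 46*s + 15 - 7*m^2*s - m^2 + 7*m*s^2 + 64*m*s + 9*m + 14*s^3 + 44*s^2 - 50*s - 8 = -7*m^2*s + m*(7*s^2 + 63*s) + 14*s^3 + 63*s^2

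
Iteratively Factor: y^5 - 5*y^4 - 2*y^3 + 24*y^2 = (y + 2)*(y^4 - 7*y^3 + 12*y^2) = (y - 4)*(y + 2)*(y^3 - 3*y^2) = y*(y - 4)*(y + 2)*(y^2 - 3*y) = y*(y - 4)*(y - 3)*(y + 2)*(y)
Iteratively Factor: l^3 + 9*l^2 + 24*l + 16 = (l + 1)*(l^2 + 8*l + 16) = (l + 1)*(l + 4)*(l + 4)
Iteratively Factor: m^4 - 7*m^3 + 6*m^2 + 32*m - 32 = (m - 1)*(m^3 - 6*m^2 + 32) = (m - 4)*(m - 1)*(m^2 - 2*m - 8) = (m - 4)^2*(m - 1)*(m + 2)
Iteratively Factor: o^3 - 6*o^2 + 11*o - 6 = (o - 1)*(o^2 - 5*o + 6) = (o - 3)*(o - 1)*(o - 2)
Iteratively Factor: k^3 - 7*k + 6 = (k - 2)*(k^2 + 2*k - 3) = (k - 2)*(k - 1)*(k + 3)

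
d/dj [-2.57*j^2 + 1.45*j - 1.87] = 1.45 - 5.14*j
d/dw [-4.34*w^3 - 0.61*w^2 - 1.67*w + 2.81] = -13.02*w^2 - 1.22*w - 1.67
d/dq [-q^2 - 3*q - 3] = -2*q - 3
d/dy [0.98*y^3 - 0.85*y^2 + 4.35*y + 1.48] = 2.94*y^2 - 1.7*y + 4.35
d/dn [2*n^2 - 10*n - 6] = 4*n - 10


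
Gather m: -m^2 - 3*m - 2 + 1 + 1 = -m^2 - 3*m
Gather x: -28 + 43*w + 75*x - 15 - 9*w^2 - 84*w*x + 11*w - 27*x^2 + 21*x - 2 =-9*w^2 + 54*w - 27*x^2 + x*(96 - 84*w) - 45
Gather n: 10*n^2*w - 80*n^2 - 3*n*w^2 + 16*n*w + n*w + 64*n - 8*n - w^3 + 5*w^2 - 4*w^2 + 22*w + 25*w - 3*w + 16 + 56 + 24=n^2*(10*w - 80) + n*(-3*w^2 + 17*w + 56) - w^3 + w^2 + 44*w + 96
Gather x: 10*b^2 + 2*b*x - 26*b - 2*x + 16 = 10*b^2 - 26*b + x*(2*b - 2) + 16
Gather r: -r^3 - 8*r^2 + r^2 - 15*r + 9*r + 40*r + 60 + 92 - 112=-r^3 - 7*r^2 + 34*r + 40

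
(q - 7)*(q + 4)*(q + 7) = q^3 + 4*q^2 - 49*q - 196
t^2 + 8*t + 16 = (t + 4)^2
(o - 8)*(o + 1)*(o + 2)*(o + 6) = o^4 + o^3 - 52*o^2 - 148*o - 96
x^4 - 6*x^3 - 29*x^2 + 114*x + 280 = (x - 7)*(x - 5)*(x + 2)*(x + 4)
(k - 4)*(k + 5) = k^2 + k - 20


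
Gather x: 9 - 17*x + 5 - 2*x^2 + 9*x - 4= -2*x^2 - 8*x + 10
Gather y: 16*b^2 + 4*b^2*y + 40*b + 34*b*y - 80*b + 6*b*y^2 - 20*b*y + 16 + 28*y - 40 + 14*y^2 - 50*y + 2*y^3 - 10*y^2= 16*b^2 - 40*b + 2*y^3 + y^2*(6*b + 4) + y*(4*b^2 + 14*b - 22) - 24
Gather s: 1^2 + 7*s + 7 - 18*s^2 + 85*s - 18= -18*s^2 + 92*s - 10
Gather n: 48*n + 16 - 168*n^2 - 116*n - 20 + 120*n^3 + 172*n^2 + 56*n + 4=120*n^3 + 4*n^2 - 12*n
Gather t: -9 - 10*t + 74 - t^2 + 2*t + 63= -t^2 - 8*t + 128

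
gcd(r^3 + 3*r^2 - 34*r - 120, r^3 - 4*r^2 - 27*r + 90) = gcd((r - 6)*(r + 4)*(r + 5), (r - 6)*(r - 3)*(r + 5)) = r^2 - r - 30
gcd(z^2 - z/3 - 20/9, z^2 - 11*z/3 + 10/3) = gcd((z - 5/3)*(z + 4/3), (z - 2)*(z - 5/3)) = z - 5/3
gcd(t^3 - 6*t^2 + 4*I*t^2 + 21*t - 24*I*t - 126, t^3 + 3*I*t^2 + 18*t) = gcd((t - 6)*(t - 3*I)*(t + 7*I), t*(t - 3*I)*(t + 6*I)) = t - 3*I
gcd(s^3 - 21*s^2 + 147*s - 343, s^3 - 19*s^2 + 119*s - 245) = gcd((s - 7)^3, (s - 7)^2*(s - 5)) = s^2 - 14*s + 49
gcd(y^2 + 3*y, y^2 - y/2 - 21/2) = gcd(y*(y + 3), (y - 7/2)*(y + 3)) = y + 3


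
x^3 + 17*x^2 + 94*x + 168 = (x + 4)*(x + 6)*(x + 7)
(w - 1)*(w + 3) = w^2 + 2*w - 3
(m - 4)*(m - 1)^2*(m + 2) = m^4 - 4*m^3 - 3*m^2 + 14*m - 8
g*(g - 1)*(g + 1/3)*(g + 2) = g^4 + 4*g^3/3 - 5*g^2/3 - 2*g/3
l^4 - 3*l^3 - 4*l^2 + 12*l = l*(l - 3)*(l - 2)*(l + 2)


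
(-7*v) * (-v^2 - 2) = 7*v^3 + 14*v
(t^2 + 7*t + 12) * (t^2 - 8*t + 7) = t^4 - t^3 - 37*t^2 - 47*t + 84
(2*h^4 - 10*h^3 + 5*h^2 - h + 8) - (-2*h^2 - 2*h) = 2*h^4 - 10*h^3 + 7*h^2 + h + 8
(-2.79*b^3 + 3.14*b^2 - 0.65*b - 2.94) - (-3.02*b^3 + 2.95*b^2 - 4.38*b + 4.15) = 0.23*b^3 + 0.19*b^2 + 3.73*b - 7.09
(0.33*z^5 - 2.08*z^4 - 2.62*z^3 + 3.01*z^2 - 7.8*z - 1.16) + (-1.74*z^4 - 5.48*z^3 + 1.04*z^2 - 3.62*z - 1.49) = 0.33*z^5 - 3.82*z^4 - 8.1*z^3 + 4.05*z^2 - 11.42*z - 2.65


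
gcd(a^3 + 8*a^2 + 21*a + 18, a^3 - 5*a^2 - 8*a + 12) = a + 2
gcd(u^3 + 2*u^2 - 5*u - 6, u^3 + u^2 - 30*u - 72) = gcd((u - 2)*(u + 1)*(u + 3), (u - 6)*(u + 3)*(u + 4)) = u + 3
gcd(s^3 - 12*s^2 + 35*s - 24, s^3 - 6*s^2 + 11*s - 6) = s^2 - 4*s + 3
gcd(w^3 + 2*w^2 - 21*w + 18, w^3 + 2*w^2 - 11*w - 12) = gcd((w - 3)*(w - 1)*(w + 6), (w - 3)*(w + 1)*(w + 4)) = w - 3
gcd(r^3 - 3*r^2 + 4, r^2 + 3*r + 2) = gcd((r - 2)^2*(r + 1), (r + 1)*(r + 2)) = r + 1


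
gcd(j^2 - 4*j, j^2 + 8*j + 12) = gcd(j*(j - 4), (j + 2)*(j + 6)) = 1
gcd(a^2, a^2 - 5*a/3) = a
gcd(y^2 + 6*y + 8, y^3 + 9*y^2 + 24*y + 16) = y + 4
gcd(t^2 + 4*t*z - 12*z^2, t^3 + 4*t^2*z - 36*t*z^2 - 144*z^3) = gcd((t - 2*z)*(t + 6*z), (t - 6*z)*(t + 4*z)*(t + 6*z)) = t + 6*z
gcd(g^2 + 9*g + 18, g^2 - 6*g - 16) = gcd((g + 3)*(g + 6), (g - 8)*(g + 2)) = 1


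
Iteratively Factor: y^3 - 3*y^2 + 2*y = (y - 2)*(y^2 - y) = (y - 2)*(y - 1)*(y)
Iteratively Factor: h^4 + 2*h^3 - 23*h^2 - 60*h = (h - 5)*(h^3 + 7*h^2 + 12*h) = h*(h - 5)*(h^2 + 7*h + 12) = h*(h - 5)*(h + 4)*(h + 3)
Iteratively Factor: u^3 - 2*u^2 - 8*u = (u)*(u^2 - 2*u - 8) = u*(u + 2)*(u - 4)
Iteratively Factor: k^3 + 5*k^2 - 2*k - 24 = (k + 3)*(k^2 + 2*k - 8) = (k + 3)*(k + 4)*(k - 2)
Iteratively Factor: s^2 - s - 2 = (s + 1)*(s - 2)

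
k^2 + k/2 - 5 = (k - 2)*(k + 5/2)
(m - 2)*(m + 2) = m^2 - 4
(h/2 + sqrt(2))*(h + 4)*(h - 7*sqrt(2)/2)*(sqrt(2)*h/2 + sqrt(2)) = sqrt(2)*h^4/4 - 3*h^3/4 + 3*sqrt(2)*h^3/2 - 9*h^2/2 - 3*sqrt(2)*h^2/2 - 21*sqrt(2)*h - 6*h - 28*sqrt(2)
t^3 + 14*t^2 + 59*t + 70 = (t + 2)*(t + 5)*(t + 7)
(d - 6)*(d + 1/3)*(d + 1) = d^3 - 14*d^2/3 - 23*d/3 - 2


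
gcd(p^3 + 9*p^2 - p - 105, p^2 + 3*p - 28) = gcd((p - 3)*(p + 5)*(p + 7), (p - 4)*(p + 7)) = p + 7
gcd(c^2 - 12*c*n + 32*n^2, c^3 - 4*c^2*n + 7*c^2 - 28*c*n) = c - 4*n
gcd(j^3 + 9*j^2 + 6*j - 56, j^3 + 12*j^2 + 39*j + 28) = j^2 + 11*j + 28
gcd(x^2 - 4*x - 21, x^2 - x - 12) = x + 3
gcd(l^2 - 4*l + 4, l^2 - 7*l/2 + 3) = l - 2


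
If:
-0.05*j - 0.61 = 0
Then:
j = -12.20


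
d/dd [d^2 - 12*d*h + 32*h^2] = 2*d - 12*h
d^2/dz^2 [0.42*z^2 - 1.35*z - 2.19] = 0.840000000000000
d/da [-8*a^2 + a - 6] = 1 - 16*a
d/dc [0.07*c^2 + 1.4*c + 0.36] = 0.14*c + 1.4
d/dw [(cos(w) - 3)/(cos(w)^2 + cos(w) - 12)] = sin(w)/(cos(w) + 4)^2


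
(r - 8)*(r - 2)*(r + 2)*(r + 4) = r^4 - 4*r^3 - 36*r^2 + 16*r + 128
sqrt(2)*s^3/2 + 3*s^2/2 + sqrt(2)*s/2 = s*(s + sqrt(2))*(sqrt(2)*s/2 + 1/2)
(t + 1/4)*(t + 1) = t^2 + 5*t/4 + 1/4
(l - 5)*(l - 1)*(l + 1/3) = l^3 - 17*l^2/3 + 3*l + 5/3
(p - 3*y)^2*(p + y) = p^3 - 5*p^2*y + 3*p*y^2 + 9*y^3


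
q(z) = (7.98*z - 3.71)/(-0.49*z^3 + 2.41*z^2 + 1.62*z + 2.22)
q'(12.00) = 0.04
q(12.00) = -0.19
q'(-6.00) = -0.08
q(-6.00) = -0.28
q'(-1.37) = -2.01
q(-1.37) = -2.53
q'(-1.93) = -1.18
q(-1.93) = -1.65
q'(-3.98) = -0.22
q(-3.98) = -0.55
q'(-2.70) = -0.57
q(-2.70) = -1.01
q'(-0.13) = 4.98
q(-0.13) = -2.31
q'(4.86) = 3.67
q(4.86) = 3.26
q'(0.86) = 1.00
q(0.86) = 0.62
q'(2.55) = 0.20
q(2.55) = 1.20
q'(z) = (7.98*z - 3.71)*(1.47*z^2 - 4.82*z - 1.62)/(-0.49*z^3 + 2.41*z^2 + 1.62*z + 2.22)^2 + 7.98/(-0.49*z^3 + 2.41*z^2 + 1.62*z + 2.22) = (7.8204*z^3 - 24.6855*z^2 + 17.8822*z + 23.7258)/(0.2401*z^6 - 2.3618*z^5 + 4.2205*z^4 + 5.6328*z^3 + 13.3248*z^2 + 7.1928*z + 4.9284)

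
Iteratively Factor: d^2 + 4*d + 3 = (d + 3)*(d + 1)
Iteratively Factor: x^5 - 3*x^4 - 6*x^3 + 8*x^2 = (x - 4)*(x^4 + x^3 - 2*x^2) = (x - 4)*(x - 1)*(x^3 + 2*x^2) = x*(x - 4)*(x - 1)*(x^2 + 2*x) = x*(x - 4)*(x - 1)*(x + 2)*(x)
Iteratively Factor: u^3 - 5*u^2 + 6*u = (u)*(u^2 - 5*u + 6) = u*(u - 3)*(u - 2)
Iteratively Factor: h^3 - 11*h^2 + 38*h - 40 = (h - 4)*(h^2 - 7*h + 10) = (h - 4)*(h - 2)*(h - 5)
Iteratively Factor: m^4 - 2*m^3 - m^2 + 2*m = (m)*(m^3 - 2*m^2 - m + 2) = m*(m + 1)*(m^2 - 3*m + 2) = m*(m - 2)*(m + 1)*(m - 1)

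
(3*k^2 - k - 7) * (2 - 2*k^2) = -6*k^4 + 2*k^3 + 20*k^2 - 2*k - 14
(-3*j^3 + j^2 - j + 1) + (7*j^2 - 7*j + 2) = -3*j^3 + 8*j^2 - 8*j + 3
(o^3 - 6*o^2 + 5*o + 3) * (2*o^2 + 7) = 2*o^5 - 12*o^4 + 17*o^3 - 36*o^2 + 35*o + 21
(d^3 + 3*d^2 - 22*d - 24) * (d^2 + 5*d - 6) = d^5 + 8*d^4 - 13*d^3 - 152*d^2 + 12*d + 144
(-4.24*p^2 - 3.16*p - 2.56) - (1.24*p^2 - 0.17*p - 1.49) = -5.48*p^2 - 2.99*p - 1.07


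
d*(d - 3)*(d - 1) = d^3 - 4*d^2 + 3*d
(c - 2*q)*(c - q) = c^2 - 3*c*q + 2*q^2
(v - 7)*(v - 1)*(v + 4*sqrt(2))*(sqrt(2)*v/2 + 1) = sqrt(2)*v^4/2 - 4*sqrt(2)*v^3 + 5*v^3 - 40*v^2 + 15*sqrt(2)*v^2/2 - 32*sqrt(2)*v + 35*v + 28*sqrt(2)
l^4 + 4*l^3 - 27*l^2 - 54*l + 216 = (l - 3)^2*(l + 4)*(l + 6)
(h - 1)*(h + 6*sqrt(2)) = h^2 - h + 6*sqrt(2)*h - 6*sqrt(2)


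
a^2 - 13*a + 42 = (a - 7)*(a - 6)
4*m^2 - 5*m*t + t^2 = (-4*m + t)*(-m + t)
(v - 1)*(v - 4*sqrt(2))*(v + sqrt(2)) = v^3 - 3*sqrt(2)*v^2 - v^2 - 8*v + 3*sqrt(2)*v + 8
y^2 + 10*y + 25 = (y + 5)^2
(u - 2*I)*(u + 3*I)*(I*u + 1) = I*u^3 + 7*I*u + 6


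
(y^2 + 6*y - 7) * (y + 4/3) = y^3 + 22*y^2/3 + y - 28/3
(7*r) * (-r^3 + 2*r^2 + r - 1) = -7*r^4 + 14*r^3 + 7*r^2 - 7*r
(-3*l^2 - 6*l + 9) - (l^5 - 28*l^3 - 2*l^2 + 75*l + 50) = -l^5 + 28*l^3 - l^2 - 81*l - 41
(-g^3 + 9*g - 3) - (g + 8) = -g^3 + 8*g - 11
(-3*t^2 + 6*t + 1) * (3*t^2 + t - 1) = -9*t^4 + 15*t^3 + 12*t^2 - 5*t - 1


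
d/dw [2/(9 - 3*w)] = 2/(3*(w - 3)^2)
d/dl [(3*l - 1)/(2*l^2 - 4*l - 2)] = (-3*l^2 + 2*l - 5)/(2*(l^4 - 4*l^3 + 2*l^2 + 4*l + 1))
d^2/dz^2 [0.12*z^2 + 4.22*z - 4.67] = 0.240000000000000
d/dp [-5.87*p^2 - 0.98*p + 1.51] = -11.74*p - 0.98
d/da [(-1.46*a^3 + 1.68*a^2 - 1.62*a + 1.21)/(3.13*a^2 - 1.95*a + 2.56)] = (-4.5698*a^4 + 5.694*a^3 - 9.4182*a^2 + 1.027*a - 1.7877)/(9.7969*a^4 - 12.207*a^3 + 19.8281*a^2 - 9.984*a + 6.5536)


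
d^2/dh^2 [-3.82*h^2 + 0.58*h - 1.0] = -7.64000000000000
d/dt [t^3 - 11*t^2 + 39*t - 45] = 3*t^2 - 22*t + 39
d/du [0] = 0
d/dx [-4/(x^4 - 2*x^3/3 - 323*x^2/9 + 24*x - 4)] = 72*(18*x^3 - 9*x^2 - 323*x + 108)/(-9*x^4 + 6*x^3 + 323*x^2 - 216*x + 36)^2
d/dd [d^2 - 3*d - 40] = 2*d - 3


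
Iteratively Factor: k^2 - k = (k - 1)*(k)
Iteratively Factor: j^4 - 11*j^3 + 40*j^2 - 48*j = (j)*(j^3 - 11*j^2 + 40*j - 48) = j*(j - 3)*(j^2 - 8*j + 16) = j*(j - 4)*(j - 3)*(j - 4)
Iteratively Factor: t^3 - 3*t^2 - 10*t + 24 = (t - 4)*(t^2 + t - 6) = (t - 4)*(t + 3)*(t - 2)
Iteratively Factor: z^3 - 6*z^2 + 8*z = (z)*(z^2 - 6*z + 8) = z*(z - 2)*(z - 4)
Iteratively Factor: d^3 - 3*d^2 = (d - 3)*(d^2) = d*(d - 3)*(d)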